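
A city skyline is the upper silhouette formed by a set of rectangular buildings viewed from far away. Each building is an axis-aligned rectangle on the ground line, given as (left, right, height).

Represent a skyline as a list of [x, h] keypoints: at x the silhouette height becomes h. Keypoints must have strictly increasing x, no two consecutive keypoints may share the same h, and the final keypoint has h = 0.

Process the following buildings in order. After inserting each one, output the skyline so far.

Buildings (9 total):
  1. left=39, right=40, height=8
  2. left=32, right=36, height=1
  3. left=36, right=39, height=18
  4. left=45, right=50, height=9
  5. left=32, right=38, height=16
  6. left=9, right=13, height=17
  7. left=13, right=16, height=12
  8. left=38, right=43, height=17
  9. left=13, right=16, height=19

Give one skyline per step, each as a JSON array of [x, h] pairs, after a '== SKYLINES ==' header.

== SKYLINES ==
[[39,8],[40,0]]
[[32,1],[36,0],[39,8],[40,0]]
[[32,1],[36,18],[39,8],[40,0]]
[[32,1],[36,18],[39,8],[40,0],[45,9],[50,0]]
[[32,16],[36,18],[39,8],[40,0],[45,9],[50,0]]
[[9,17],[13,0],[32,16],[36,18],[39,8],[40,0],[45,9],[50,0]]
[[9,17],[13,12],[16,0],[32,16],[36,18],[39,8],[40,0],[45,9],[50,0]]
[[9,17],[13,12],[16,0],[32,16],[36,18],[39,17],[43,0],[45,9],[50,0]]
[[9,17],[13,19],[16,0],[32,16],[36,18],[39,17],[43,0],[45,9],[50,0]]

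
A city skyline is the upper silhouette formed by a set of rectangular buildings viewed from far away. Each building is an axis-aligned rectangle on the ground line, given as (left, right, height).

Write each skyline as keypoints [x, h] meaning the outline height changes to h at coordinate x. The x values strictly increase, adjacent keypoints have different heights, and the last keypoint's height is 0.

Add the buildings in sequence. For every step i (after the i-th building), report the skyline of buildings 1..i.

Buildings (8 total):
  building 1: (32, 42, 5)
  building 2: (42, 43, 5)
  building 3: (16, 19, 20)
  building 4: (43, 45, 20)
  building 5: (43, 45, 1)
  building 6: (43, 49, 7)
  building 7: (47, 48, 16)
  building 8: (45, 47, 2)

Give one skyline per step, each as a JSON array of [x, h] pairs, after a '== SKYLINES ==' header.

== SKYLINES ==
[[32,5],[42,0]]
[[32,5],[43,0]]
[[16,20],[19,0],[32,5],[43,0]]
[[16,20],[19,0],[32,5],[43,20],[45,0]]
[[16,20],[19,0],[32,5],[43,20],[45,0]]
[[16,20],[19,0],[32,5],[43,20],[45,7],[49,0]]
[[16,20],[19,0],[32,5],[43,20],[45,7],[47,16],[48,7],[49,0]]
[[16,20],[19,0],[32,5],[43,20],[45,7],[47,16],[48,7],[49,0]]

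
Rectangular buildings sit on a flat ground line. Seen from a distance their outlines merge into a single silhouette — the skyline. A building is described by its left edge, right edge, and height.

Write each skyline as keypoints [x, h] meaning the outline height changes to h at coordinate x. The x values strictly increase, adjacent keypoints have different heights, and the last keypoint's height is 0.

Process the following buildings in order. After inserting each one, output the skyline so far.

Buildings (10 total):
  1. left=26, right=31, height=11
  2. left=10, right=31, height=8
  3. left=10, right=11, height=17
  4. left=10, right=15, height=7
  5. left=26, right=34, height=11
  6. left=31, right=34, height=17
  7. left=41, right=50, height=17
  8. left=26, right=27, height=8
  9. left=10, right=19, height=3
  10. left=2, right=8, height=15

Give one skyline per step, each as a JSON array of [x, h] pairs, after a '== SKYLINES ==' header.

== SKYLINES ==
[[26,11],[31,0]]
[[10,8],[26,11],[31,0]]
[[10,17],[11,8],[26,11],[31,0]]
[[10,17],[11,8],[26,11],[31,0]]
[[10,17],[11,8],[26,11],[34,0]]
[[10,17],[11,8],[26,11],[31,17],[34,0]]
[[10,17],[11,8],[26,11],[31,17],[34,0],[41,17],[50,0]]
[[10,17],[11,8],[26,11],[31,17],[34,0],[41,17],[50,0]]
[[10,17],[11,8],[26,11],[31,17],[34,0],[41,17],[50,0]]
[[2,15],[8,0],[10,17],[11,8],[26,11],[31,17],[34,0],[41,17],[50,0]]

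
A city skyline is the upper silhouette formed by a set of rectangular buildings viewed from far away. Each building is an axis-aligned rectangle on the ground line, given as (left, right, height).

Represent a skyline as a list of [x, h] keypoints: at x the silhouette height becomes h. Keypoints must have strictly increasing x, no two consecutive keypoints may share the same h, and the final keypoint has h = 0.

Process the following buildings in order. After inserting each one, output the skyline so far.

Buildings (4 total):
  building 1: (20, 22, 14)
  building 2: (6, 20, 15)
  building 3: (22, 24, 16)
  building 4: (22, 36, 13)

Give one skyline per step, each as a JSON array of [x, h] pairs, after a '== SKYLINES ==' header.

== SKYLINES ==
[[20,14],[22,0]]
[[6,15],[20,14],[22,0]]
[[6,15],[20,14],[22,16],[24,0]]
[[6,15],[20,14],[22,16],[24,13],[36,0]]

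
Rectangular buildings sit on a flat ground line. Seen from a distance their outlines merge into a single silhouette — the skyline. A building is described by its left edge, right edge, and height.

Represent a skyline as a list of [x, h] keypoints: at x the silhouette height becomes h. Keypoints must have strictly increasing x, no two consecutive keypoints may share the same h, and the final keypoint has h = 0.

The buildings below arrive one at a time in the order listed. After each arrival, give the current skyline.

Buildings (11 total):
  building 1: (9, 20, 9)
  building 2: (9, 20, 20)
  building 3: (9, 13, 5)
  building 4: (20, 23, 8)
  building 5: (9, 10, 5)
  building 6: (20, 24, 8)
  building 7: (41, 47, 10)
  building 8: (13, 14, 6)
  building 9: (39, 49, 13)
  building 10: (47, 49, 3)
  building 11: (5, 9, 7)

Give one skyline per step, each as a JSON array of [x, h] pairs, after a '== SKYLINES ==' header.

== SKYLINES ==
[[9,9],[20,0]]
[[9,20],[20,0]]
[[9,20],[20,0]]
[[9,20],[20,8],[23,0]]
[[9,20],[20,8],[23,0]]
[[9,20],[20,8],[24,0]]
[[9,20],[20,8],[24,0],[41,10],[47,0]]
[[9,20],[20,8],[24,0],[41,10],[47,0]]
[[9,20],[20,8],[24,0],[39,13],[49,0]]
[[9,20],[20,8],[24,0],[39,13],[49,0]]
[[5,7],[9,20],[20,8],[24,0],[39,13],[49,0]]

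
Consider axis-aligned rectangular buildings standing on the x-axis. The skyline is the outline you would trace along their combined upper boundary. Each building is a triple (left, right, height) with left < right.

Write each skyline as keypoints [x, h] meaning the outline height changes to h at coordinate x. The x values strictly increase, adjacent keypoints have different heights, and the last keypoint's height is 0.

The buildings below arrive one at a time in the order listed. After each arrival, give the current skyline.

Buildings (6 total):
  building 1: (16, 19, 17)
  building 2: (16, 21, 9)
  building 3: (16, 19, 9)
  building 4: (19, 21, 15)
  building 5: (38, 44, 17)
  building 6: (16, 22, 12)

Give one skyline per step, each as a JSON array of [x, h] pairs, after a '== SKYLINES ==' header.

== SKYLINES ==
[[16,17],[19,0]]
[[16,17],[19,9],[21,0]]
[[16,17],[19,9],[21,0]]
[[16,17],[19,15],[21,0]]
[[16,17],[19,15],[21,0],[38,17],[44,0]]
[[16,17],[19,15],[21,12],[22,0],[38,17],[44,0]]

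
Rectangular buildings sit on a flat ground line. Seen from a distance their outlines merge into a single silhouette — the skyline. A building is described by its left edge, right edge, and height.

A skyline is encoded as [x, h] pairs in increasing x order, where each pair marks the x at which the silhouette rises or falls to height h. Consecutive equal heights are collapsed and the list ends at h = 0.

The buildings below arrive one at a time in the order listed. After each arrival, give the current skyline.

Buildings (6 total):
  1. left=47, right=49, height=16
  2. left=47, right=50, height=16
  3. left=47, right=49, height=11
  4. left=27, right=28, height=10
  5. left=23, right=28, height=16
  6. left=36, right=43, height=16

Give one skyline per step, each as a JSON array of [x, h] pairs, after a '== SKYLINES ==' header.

== SKYLINES ==
[[47,16],[49,0]]
[[47,16],[50,0]]
[[47,16],[50,0]]
[[27,10],[28,0],[47,16],[50,0]]
[[23,16],[28,0],[47,16],[50,0]]
[[23,16],[28,0],[36,16],[43,0],[47,16],[50,0]]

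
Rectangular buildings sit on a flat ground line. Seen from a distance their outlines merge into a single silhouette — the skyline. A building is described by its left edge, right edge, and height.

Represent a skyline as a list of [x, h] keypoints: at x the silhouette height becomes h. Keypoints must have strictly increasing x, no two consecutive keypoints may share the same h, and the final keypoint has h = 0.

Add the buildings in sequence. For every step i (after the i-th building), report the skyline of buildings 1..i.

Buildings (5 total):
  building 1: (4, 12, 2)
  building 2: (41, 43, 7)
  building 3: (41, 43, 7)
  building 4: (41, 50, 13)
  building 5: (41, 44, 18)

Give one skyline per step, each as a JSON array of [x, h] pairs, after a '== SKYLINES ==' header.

== SKYLINES ==
[[4,2],[12,0]]
[[4,2],[12,0],[41,7],[43,0]]
[[4,2],[12,0],[41,7],[43,0]]
[[4,2],[12,0],[41,13],[50,0]]
[[4,2],[12,0],[41,18],[44,13],[50,0]]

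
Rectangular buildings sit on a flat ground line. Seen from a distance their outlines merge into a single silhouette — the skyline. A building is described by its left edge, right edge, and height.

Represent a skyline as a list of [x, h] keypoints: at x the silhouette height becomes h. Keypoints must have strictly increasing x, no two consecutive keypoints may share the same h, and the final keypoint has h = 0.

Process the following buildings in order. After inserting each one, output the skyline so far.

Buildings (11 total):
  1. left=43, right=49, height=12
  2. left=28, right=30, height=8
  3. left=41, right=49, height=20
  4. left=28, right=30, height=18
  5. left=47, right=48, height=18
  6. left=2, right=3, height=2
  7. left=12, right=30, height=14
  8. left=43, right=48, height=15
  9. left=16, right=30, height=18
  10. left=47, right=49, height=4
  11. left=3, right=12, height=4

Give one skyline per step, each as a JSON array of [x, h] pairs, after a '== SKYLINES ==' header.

== SKYLINES ==
[[43,12],[49,0]]
[[28,8],[30,0],[43,12],[49,0]]
[[28,8],[30,0],[41,20],[49,0]]
[[28,18],[30,0],[41,20],[49,0]]
[[28,18],[30,0],[41,20],[49,0]]
[[2,2],[3,0],[28,18],[30,0],[41,20],[49,0]]
[[2,2],[3,0],[12,14],[28,18],[30,0],[41,20],[49,0]]
[[2,2],[3,0],[12,14],[28,18],[30,0],[41,20],[49,0]]
[[2,2],[3,0],[12,14],[16,18],[30,0],[41,20],[49,0]]
[[2,2],[3,0],[12,14],[16,18],[30,0],[41,20],[49,0]]
[[2,2],[3,4],[12,14],[16,18],[30,0],[41,20],[49,0]]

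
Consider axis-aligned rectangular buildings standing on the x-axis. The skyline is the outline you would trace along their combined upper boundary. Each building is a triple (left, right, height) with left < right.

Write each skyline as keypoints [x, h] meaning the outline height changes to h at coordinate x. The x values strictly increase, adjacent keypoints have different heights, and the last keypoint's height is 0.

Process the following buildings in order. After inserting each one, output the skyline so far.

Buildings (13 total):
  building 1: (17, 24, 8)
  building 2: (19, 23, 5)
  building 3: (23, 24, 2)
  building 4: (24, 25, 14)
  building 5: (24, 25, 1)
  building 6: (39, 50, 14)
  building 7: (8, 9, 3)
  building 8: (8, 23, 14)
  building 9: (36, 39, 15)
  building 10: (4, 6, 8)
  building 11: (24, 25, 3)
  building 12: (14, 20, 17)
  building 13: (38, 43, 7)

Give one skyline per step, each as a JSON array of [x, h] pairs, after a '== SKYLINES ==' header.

== SKYLINES ==
[[17,8],[24,0]]
[[17,8],[24,0]]
[[17,8],[24,0]]
[[17,8],[24,14],[25,0]]
[[17,8],[24,14],[25,0]]
[[17,8],[24,14],[25,0],[39,14],[50,0]]
[[8,3],[9,0],[17,8],[24,14],[25,0],[39,14],[50,0]]
[[8,14],[23,8],[24,14],[25,0],[39,14],[50,0]]
[[8,14],[23,8],[24,14],[25,0],[36,15],[39,14],[50,0]]
[[4,8],[6,0],[8,14],[23,8],[24,14],[25,0],[36,15],[39,14],[50,0]]
[[4,8],[6,0],[8,14],[23,8],[24,14],[25,0],[36,15],[39,14],[50,0]]
[[4,8],[6,0],[8,14],[14,17],[20,14],[23,8],[24,14],[25,0],[36,15],[39,14],[50,0]]
[[4,8],[6,0],[8,14],[14,17],[20,14],[23,8],[24,14],[25,0],[36,15],[39,14],[50,0]]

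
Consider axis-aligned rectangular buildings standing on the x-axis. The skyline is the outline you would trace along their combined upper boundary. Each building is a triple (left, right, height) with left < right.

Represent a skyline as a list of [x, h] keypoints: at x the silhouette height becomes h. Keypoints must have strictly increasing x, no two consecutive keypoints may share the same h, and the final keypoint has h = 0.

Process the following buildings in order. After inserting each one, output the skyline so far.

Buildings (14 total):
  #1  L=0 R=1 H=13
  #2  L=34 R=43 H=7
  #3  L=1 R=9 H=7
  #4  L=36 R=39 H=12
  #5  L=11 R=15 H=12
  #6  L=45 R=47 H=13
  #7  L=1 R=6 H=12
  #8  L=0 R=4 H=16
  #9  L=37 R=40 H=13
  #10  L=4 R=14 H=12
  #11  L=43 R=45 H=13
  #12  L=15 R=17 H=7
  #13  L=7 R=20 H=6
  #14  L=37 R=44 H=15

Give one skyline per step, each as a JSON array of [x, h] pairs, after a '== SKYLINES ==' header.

== SKYLINES ==
[[0,13],[1,0]]
[[0,13],[1,0],[34,7],[43,0]]
[[0,13],[1,7],[9,0],[34,7],[43,0]]
[[0,13],[1,7],[9,0],[34,7],[36,12],[39,7],[43,0]]
[[0,13],[1,7],[9,0],[11,12],[15,0],[34,7],[36,12],[39,7],[43,0]]
[[0,13],[1,7],[9,0],[11,12],[15,0],[34,7],[36,12],[39,7],[43,0],[45,13],[47,0]]
[[0,13],[1,12],[6,7],[9,0],[11,12],[15,0],[34,7],[36,12],[39,7],[43,0],[45,13],[47,0]]
[[0,16],[4,12],[6,7],[9,0],[11,12],[15,0],[34,7],[36,12],[39,7],[43,0],[45,13],[47,0]]
[[0,16],[4,12],[6,7],[9,0],[11,12],[15,0],[34,7],[36,12],[37,13],[40,7],[43,0],[45,13],[47,0]]
[[0,16],[4,12],[15,0],[34,7],[36,12],[37,13],[40,7],[43,0],[45,13],[47,0]]
[[0,16],[4,12],[15,0],[34,7],[36,12],[37,13],[40,7],[43,13],[47,0]]
[[0,16],[4,12],[15,7],[17,0],[34,7],[36,12],[37,13],[40,7],[43,13],[47,0]]
[[0,16],[4,12],[15,7],[17,6],[20,0],[34,7],[36,12],[37,13],[40,7],[43,13],[47,0]]
[[0,16],[4,12],[15,7],[17,6],[20,0],[34,7],[36,12],[37,15],[44,13],[47,0]]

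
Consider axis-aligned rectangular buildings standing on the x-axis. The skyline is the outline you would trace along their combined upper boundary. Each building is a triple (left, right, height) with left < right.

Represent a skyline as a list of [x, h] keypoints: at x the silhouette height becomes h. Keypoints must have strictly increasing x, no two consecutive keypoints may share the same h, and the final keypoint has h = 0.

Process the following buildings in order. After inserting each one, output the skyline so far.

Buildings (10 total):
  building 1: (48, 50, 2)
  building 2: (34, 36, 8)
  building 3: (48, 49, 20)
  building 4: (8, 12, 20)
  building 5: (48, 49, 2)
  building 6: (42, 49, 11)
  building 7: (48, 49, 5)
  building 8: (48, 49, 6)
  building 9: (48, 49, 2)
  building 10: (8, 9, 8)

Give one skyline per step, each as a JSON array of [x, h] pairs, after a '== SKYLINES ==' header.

== SKYLINES ==
[[48,2],[50,0]]
[[34,8],[36,0],[48,2],[50,0]]
[[34,8],[36,0],[48,20],[49,2],[50,0]]
[[8,20],[12,0],[34,8],[36,0],[48,20],[49,2],[50,0]]
[[8,20],[12,0],[34,8],[36,0],[48,20],[49,2],[50,0]]
[[8,20],[12,0],[34,8],[36,0],[42,11],[48,20],[49,2],[50,0]]
[[8,20],[12,0],[34,8],[36,0],[42,11],[48,20],[49,2],[50,0]]
[[8,20],[12,0],[34,8],[36,0],[42,11],[48,20],[49,2],[50,0]]
[[8,20],[12,0],[34,8],[36,0],[42,11],[48,20],[49,2],[50,0]]
[[8,20],[12,0],[34,8],[36,0],[42,11],[48,20],[49,2],[50,0]]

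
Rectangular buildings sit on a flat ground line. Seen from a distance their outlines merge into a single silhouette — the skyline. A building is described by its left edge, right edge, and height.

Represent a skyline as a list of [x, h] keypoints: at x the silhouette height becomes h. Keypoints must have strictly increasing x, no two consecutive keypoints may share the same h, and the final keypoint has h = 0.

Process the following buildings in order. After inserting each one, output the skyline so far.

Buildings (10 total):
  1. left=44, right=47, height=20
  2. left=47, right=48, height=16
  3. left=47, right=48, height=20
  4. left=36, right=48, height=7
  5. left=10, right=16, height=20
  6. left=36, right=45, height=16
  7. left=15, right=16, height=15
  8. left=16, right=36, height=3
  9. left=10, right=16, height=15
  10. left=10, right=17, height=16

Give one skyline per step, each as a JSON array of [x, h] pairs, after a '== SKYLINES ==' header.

== SKYLINES ==
[[44,20],[47,0]]
[[44,20],[47,16],[48,0]]
[[44,20],[48,0]]
[[36,7],[44,20],[48,0]]
[[10,20],[16,0],[36,7],[44,20],[48,0]]
[[10,20],[16,0],[36,16],[44,20],[48,0]]
[[10,20],[16,0],[36,16],[44,20],[48,0]]
[[10,20],[16,3],[36,16],[44,20],[48,0]]
[[10,20],[16,3],[36,16],[44,20],[48,0]]
[[10,20],[16,16],[17,3],[36,16],[44,20],[48,0]]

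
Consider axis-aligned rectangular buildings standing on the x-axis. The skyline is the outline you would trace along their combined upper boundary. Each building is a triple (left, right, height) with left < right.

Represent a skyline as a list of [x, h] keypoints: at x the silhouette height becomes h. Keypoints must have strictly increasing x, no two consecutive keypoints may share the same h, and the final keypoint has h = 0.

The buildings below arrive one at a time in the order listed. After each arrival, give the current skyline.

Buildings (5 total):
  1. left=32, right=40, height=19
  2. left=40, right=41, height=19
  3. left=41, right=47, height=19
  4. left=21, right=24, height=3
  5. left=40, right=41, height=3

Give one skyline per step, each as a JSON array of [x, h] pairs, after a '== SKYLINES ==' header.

== SKYLINES ==
[[32,19],[40,0]]
[[32,19],[41,0]]
[[32,19],[47,0]]
[[21,3],[24,0],[32,19],[47,0]]
[[21,3],[24,0],[32,19],[47,0]]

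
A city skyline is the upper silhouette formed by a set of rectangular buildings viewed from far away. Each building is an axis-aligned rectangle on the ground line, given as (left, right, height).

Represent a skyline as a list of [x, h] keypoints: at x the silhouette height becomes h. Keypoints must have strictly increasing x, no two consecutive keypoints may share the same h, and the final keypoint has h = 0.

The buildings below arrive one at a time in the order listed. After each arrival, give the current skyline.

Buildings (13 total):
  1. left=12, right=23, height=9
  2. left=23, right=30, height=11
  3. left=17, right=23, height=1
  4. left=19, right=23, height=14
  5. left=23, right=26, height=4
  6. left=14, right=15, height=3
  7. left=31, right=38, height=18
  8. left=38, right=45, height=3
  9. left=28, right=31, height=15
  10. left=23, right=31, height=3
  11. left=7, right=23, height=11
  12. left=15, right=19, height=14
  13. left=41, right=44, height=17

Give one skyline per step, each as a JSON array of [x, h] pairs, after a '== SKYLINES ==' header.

== SKYLINES ==
[[12,9],[23,0]]
[[12,9],[23,11],[30,0]]
[[12,9],[23,11],[30,0]]
[[12,9],[19,14],[23,11],[30,0]]
[[12,9],[19,14],[23,11],[30,0]]
[[12,9],[19,14],[23,11],[30,0]]
[[12,9],[19,14],[23,11],[30,0],[31,18],[38,0]]
[[12,9],[19,14],[23,11],[30,0],[31,18],[38,3],[45,0]]
[[12,9],[19,14],[23,11],[28,15],[31,18],[38,3],[45,0]]
[[12,9],[19,14],[23,11],[28,15],[31,18],[38,3],[45,0]]
[[7,11],[19,14],[23,11],[28,15],[31,18],[38,3],[45,0]]
[[7,11],[15,14],[23,11],[28,15],[31,18],[38,3],[45,0]]
[[7,11],[15,14],[23,11],[28,15],[31,18],[38,3],[41,17],[44,3],[45,0]]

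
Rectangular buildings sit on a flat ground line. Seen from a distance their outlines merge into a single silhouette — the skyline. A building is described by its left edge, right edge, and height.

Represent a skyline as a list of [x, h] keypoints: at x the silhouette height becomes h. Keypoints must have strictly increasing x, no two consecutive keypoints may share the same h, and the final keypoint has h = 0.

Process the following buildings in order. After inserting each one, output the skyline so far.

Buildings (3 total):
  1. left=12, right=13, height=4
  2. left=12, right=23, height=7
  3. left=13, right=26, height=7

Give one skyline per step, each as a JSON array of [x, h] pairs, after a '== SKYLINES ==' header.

== SKYLINES ==
[[12,4],[13,0]]
[[12,7],[23,0]]
[[12,7],[26,0]]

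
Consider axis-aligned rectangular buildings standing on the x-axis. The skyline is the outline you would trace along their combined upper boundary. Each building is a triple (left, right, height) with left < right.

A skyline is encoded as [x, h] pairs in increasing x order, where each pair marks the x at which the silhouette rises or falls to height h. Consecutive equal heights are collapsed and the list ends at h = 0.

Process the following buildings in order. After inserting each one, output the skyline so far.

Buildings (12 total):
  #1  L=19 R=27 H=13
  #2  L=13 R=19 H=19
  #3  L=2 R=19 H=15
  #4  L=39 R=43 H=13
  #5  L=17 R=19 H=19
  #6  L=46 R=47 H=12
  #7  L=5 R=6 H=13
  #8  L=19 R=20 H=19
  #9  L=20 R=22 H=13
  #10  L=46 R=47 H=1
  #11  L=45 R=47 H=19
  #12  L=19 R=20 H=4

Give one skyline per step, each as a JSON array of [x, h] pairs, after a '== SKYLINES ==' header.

== SKYLINES ==
[[19,13],[27,0]]
[[13,19],[19,13],[27,0]]
[[2,15],[13,19],[19,13],[27,0]]
[[2,15],[13,19],[19,13],[27,0],[39,13],[43,0]]
[[2,15],[13,19],[19,13],[27,0],[39,13],[43,0]]
[[2,15],[13,19],[19,13],[27,0],[39,13],[43,0],[46,12],[47,0]]
[[2,15],[13,19],[19,13],[27,0],[39,13],[43,0],[46,12],[47,0]]
[[2,15],[13,19],[20,13],[27,0],[39,13],[43,0],[46,12],[47,0]]
[[2,15],[13,19],[20,13],[27,0],[39,13],[43,0],[46,12],[47,0]]
[[2,15],[13,19],[20,13],[27,0],[39,13],[43,0],[46,12],[47,0]]
[[2,15],[13,19],[20,13],[27,0],[39,13],[43,0],[45,19],[47,0]]
[[2,15],[13,19],[20,13],[27,0],[39,13],[43,0],[45,19],[47,0]]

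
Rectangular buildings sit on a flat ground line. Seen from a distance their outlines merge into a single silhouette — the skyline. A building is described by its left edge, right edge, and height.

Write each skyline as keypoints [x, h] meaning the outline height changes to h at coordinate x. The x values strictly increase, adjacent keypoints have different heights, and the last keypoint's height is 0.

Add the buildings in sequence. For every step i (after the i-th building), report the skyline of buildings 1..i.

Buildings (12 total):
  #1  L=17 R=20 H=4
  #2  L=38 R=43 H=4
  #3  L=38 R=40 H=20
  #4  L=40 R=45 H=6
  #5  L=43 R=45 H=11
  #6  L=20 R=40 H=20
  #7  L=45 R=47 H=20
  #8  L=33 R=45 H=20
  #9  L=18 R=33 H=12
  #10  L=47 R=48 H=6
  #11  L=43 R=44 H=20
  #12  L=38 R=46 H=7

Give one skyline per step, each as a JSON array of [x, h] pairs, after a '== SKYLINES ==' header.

== SKYLINES ==
[[17,4],[20,0]]
[[17,4],[20,0],[38,4],[43,0]]
[[17,4],[20,0],[38,20],[40,4],[43,0]]
[[17,4],[20,0],[38,20],[40,6],[45,0]]
[[17,4],[20,0],[38,20],[40,6],[43,11],[45,0]]
[[17,4],[20,20],[40,6],[43,11],[45,0]]
[[17,4],[20,20],[40,6],[43,11],[45,20],[47,0]]
[[17,4],[20,20],[47,0]]
[[17,4],[18,12],[20,20],[47,0]]
[[17,4],[18,12],[20,20],[47,6],[48,0]]
[[17,4],[18,12],[20,20],[47,6],[48,0]]
[[17,4],[18,12],[20,20],[47,6],[48,0]]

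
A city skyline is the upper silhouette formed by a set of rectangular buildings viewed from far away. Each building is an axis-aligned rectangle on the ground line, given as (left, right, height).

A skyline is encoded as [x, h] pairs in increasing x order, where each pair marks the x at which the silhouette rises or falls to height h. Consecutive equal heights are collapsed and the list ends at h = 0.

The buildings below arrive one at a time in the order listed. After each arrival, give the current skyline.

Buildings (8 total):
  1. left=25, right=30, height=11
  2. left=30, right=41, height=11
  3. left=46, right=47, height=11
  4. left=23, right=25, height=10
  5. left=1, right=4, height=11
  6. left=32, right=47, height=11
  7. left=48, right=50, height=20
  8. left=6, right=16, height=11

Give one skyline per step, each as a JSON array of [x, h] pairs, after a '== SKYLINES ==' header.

== SKYLINES ==
[[25,11],[30,0]]
[[25,11],[41,0]]
[[25,11],[41,0],[46,11],[47,0]]
[[23,10],[25,11],[41,0],[46,11],[47,0]]
[[1,11],[4,0],[23,10],[25,11],[41,0],[46,11],[47,0]]
[[1,11],[4,0],[23,10],[25,11],[47,0]]
[[1,11],[4,0],[23,10],[25,11],[47,0],[48,20],[50,0]]
[[1,11],[4,0],[6,11],[16,0],[23,10],[25,11],[47,0],[48,20],[50,0]]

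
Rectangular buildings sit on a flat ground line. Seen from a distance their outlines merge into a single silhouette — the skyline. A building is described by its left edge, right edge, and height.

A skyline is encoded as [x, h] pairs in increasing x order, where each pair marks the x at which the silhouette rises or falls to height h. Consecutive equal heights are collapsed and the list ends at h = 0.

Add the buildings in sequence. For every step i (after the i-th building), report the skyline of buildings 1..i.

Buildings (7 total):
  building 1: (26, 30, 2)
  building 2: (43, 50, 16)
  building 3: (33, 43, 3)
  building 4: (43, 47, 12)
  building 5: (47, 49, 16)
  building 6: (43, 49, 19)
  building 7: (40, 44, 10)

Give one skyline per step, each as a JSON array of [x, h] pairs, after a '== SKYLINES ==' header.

== SKYLINES ==
[[26,2],[30,0]]
[[26,2],[30,0],[43,16],[50,0]]
[[26,2],[30,0],[33,3],[43,16],[50,0]]
[[26,2],[30,0],[33,3],[43,16],[50,0]]
[[26,2],[30,0],[33,3],[43,16],[50,0]]
[[26,2],[30,0],[33,3],[43,19],[49,16],[50,0]]
[[26,2],[30,0],[33,3],[40,10],[43,19],[49,16],[50,0]]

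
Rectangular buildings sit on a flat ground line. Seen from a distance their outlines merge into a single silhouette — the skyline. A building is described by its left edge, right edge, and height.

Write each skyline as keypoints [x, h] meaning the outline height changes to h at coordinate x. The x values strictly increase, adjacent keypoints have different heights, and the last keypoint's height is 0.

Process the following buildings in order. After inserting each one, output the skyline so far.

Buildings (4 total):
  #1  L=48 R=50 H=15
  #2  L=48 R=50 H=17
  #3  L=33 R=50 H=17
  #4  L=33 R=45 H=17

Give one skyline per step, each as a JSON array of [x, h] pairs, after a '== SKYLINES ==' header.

== SKYLINES ==
[[48,15],[50,0]]
[[48,17],[50,0]]
[[33,17],[50,0]]
[[33,17],[50,0]]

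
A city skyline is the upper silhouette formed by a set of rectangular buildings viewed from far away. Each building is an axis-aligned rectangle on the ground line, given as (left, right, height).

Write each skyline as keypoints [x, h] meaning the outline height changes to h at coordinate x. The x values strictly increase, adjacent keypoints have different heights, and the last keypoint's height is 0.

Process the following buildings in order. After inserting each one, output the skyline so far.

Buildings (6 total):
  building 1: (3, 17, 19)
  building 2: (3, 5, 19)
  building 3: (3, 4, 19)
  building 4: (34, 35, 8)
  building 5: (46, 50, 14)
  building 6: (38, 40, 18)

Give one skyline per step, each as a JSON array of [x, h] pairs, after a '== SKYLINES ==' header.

== SKYLINES ==
[[3,19],[17,0]]
[[3,19],[17,0]]
[[3,19],[17,0]]
[[3,19],[17,0],[34,8],[35,0]]
[[3,19],[17,0],[34,8],[35,0],[46,14],[50,0]]
[[3,19],[17,0],[34,8],[35,0],[38,18],[40,0],[46,14],[50,0]]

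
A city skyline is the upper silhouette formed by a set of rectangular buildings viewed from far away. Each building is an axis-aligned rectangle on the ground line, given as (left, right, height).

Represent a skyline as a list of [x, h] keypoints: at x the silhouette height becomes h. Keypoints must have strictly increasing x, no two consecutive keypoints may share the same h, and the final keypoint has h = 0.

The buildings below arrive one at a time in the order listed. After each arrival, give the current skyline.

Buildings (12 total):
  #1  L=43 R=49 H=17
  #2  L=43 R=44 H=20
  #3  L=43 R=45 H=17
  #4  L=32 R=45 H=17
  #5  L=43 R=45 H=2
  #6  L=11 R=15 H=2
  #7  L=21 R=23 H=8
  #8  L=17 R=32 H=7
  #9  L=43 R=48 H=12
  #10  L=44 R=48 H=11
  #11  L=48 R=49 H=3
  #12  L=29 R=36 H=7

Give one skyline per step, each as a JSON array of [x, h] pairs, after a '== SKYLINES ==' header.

== SKYLINES ==
[[43,17],[49,0]]
[[43,20],[44,17],[49,0]]
[[43,20],[44,17],[49,0]]
[[32,17],[43,20],[44,17],[49,0]]
[[32,17],[43,20],[44,17],[49,0]]
[[11,2],[15,0],[32,17],[43,20],[44,17],[49,0]]
[[11,2],[15,0],[21,8],[23,0],[32,17],[43,20],[44,17],[49,0]]
[[11,2],[15,0],[17,7],[21,8],[23,7],[32,17],[43,20],[44,17],[49,0]]
[[11,2],[15,0],[17,7],[21,8],[23,7],[32,17],[43,20],[44,17],[49,0]]
[[11,2],[15,0],[17,7],[21,8],[23,7],[32,17],[43,20],[44,17],[49,0]]
[[11,2],[15,0],[17,7],[21,8],[23,7],[32,17],[43,20],[44,17],[49,0]]
[[11,2],[15,0],[17,7],[21,8],[23,7],[32,17],[43,20],[44,17],[49,0]]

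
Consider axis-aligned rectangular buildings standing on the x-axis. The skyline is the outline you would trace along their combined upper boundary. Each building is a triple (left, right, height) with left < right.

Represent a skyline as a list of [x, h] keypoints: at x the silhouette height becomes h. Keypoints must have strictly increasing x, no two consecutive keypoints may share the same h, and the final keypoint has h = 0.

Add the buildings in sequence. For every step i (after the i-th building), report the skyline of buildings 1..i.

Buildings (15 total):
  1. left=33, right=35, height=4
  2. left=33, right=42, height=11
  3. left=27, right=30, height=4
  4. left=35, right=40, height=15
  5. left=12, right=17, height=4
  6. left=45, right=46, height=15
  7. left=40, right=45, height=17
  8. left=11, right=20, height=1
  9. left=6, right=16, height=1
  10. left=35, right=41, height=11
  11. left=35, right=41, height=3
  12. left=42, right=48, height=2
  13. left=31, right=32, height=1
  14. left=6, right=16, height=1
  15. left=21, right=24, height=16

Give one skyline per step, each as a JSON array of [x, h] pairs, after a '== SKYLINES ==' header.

== SKYLINES ==
[[33,4],[35,0]]
[[33,11],[42,0]]
[[27,4],[30,0],[33,11],[42,0]]
[[27,4],[30,0],[33,11],[35,15],[40,11],[42,0]]
[[12,4],[17,0],[27,4],[30,0],[33,11],[35,15],[40,11],[42,0]]
[[12,4],[17,0],[27,4],[30,0],[33,11],[35,15],[40,11],[42,0],[45,15],[46,0]]
[[12,4],[17,0],[27,4],[30,0],[33,11],[35,15],[40,17],[45,15],[46,0]]
[[11,1],[12,4],[17,1],[20,0],[27,4],[30,0],[33,11],[35,15],[40,17],[45,15],[46,0]]
[[6,1],[12,4],[17,1],[20,0],[27,4],[30,0],[33,11],[35,15],[40,17],[45,15],[46,0]]
[[6,1],[12,4],[17,1],[20,0],[27,4],[30,0],[33,11],[35,15],[40,17],[45,15],[46,0]]
[[6,1],[12,4],[17,1],[20,0],[27,4],[30,0],[33,11],[35,15],[40,17],[45,15],[46,0]]
[[6,1],[12,4],[17,1],[20,0],[27,4],[30,0],[33,11],[35,15],[40,17],[45,15],[46,2],[48,0]]
[[6,1],[12,4],[17,1],[20,0],[27,4],[30,0],[31,1],[32,0],[33,11],[35,15],[40,17],[45,15],[46,2],[48,0]]
[[6,1],[12,4],[17,1],[20,0],[27,4],[30,0],[31,1],[32,0],[33,11],[35,15],[40,17],[45,15],[46,2],[48,0]]
[[6,1],[12,4],[17,1],[20,0],[21,16],[24,0],[27,4],[30,0],[31,1],[32,0],[33,11],[35,15],[40,17],[45,15],[46,2],[48,0]]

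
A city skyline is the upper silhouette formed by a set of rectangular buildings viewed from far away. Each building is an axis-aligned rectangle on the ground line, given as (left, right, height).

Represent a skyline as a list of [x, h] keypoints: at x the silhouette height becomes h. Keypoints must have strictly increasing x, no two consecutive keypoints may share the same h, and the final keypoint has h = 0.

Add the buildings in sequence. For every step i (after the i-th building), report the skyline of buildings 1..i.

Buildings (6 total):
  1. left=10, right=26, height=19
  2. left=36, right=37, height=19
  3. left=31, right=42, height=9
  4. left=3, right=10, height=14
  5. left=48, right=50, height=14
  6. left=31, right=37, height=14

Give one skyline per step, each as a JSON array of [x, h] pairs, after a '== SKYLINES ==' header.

== SKYLINES ==
[[10,19],[26,0]]
[[10,19],[26,0],[36,19],[37,0]]
[[10,19],[26,0],[31,9],[36,19],[37,9],[42,0]]
[[3,14],[10,19],[26,0],[31,9],[36,19],[37,9],[42,0]]
[[3,14],[10,19],[26,0],[31,9],[36,19],[37,9],[42,0],[48,14],[50,0]]
[[3,14],[10,19],[26,0],[31,14],[36,19],[37,9],[42,0],[48,14],[50,0]]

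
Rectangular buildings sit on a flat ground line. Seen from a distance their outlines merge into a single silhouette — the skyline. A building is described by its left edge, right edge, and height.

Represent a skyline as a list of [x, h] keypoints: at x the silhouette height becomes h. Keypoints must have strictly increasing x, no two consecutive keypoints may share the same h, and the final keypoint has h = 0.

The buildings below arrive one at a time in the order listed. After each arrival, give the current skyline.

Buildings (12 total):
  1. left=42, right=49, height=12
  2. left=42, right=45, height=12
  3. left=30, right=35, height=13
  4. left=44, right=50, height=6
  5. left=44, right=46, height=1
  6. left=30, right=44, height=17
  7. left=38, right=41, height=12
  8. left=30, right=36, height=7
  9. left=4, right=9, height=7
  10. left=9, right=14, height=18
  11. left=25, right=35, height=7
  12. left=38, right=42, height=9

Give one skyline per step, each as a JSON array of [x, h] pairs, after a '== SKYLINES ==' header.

== SKYLINES ==
[[42,12],[49,0]]
[[42,12],[49,0]]
[[30,13],[35,0],[42,12],[49,0]]
[[30,13],[35,0],[42,12],[49,6],[50,0]]
[[30,13],[35,0],[42,12],[49,6],[50,0]]
[[30,17],[44,12],[49,6],[50,0]]
[[30,17],[44,12],[49,6],[50,0]]
[[30,17],[44,12],[49,6],[50,0]]
[[4,7],[9,0],[30,17],[44,12],[49,6],[50,0]]
[[4,7],[9,18],[14,0],[30,17],[44,12],[49,6],[50,0]]
[[4,7],[9,18],[14,0],[25,7],[30,17],[44,12],[49,6],[50,0]]
[[4,7],[9,18],[14,0],[25,7],[30,17],[44,12],[49,6],[50,0]]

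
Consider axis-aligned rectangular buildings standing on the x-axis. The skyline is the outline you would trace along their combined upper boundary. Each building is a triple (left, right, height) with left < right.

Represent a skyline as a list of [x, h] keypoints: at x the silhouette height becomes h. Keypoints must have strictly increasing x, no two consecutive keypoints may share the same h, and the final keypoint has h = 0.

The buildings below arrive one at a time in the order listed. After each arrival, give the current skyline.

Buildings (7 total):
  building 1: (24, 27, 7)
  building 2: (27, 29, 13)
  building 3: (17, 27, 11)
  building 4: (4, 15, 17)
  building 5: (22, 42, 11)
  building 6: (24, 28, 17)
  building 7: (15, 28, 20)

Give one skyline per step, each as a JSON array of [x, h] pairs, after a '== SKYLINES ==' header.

== SKYLINES ==
[[24,7],[27,0]]
[[24,7],[27,13],[29,0]]
[[17,11],[27,13],[29,0]]
[[4,17],[15,0],[17,11],[27,13],[29,0]]
[[4,17],[15,0],[17,11],[27,13],[29,11],[42,0]]
[[4,17],[15,0],[17,11],[24,17],[28,13],[29,11],[42,0]]
[[4,17],[15,20],[28,13],[29,11],[42,0]]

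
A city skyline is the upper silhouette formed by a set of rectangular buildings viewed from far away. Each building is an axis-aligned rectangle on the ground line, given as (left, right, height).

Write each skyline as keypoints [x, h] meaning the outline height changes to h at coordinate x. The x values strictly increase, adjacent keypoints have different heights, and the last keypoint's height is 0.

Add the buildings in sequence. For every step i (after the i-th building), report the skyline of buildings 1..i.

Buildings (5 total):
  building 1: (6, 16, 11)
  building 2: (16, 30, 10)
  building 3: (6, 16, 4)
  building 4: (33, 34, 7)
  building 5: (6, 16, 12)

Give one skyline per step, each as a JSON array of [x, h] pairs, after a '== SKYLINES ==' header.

== SKYLINES ==
[[6,11],[16,0]]
[[6,11],[16,10],[30,0]]
[[6,11],[16,10],[30,0]]
[[6,11],[16,10],[30,0],[33,7],[34,0]]
[[6,12],[16,10],[30,0],[33,7],[34,0]]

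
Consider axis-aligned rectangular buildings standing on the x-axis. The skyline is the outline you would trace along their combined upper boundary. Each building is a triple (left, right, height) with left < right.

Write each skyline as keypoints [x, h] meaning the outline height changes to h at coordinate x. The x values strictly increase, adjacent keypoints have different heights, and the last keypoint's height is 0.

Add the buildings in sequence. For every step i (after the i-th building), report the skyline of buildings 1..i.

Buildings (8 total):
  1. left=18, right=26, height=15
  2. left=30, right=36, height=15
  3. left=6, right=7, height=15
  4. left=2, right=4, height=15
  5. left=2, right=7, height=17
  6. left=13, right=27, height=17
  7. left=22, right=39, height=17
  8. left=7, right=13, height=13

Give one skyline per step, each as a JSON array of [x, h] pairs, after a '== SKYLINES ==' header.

== SKYLINES ==
[[18,15],[26,0]]
[[18,15],[26,0],[30,15],[36,0]]
[[6,15],[7,0],[18,15],[26,0],[30,15],[36,0]]
[[2,15],[4,0],[6,15],[7,0],[18,15],[26,0],[30,15],[36,0]]
[[2,17],[7,0],[18,15],[26,0],[30,15],[36,0]]
[[2,17],[7,0],[13,17],[27,0],[30,15],[36,0]]
[[2,17],[7,0],[13,17],[39,0]]
[[2,17],[7,13],[13,17],[39,0]]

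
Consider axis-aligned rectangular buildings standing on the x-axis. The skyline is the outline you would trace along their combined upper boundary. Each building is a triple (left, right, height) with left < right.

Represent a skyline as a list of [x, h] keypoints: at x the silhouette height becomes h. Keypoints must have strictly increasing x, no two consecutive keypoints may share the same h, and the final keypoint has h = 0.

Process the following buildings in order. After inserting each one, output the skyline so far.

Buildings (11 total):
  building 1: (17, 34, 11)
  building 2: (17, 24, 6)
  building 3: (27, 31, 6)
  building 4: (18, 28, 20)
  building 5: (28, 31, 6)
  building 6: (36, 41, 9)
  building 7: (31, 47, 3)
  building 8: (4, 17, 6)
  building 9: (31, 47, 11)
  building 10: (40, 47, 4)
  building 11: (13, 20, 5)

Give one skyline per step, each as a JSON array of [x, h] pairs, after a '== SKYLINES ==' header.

== SKYLINES ==
[[17,11],[34,0]]
[[17,11],[34,0]]
[[17,11],[34,0]]
[[17,11],[18,20],[28,11],[34,0]]
[[17,11],[18,20],[28,11],[34,0]]
[[17,11],[18,20],[28,11],[34,0],[36,9],[41,0]]
[[17,11],[18,20],[28,11],[34,3],[36,9],[41,3],[47,0]]
[[4,6],[17,11],[18,20],[28,11],[34,3],[36,9],[41,3],[47,0]]
[[4,6],[17,11],[18,20],[28,11],[47,0]]
[[4,6],[17,11],[18,20],[28,11],[47,0]]
[[4,6],[17,11],[18,20],[28,11],[47,0]]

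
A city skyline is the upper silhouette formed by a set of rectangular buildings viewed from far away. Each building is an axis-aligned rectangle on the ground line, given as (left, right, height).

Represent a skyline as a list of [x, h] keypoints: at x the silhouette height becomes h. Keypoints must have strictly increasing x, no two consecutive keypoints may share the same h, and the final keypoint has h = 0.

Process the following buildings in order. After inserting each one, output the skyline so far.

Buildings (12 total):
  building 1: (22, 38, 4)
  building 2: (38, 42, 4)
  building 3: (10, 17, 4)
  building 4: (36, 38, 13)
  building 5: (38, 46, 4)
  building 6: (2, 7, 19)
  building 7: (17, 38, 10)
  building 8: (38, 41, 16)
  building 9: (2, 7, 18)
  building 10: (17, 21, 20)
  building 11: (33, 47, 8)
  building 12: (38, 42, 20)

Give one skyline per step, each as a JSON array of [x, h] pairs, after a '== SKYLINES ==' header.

== SKYLINES ==
[[22,4],[38,0]]
[[22,4],[42,0]]
[[10,4],[17,0],[22,4],[42,0]]
[[10,4],[17,0],[22,4],[36,13],[38,4],[42,0]]
[[10,4],[17,0],[22,4],[36,13],[38,4],[46,0]]
[[2,19],[7,0],[10,4],[17,0],[22,4],[36,13],[38,4],[46,0]]
[[2,19],[7,0],[10,4],[17,10],[36,13],[38,4],[46,0]]
[[2,19],[7,0],[10,4],[17,10],[36,13],[38,16],[41,4],[46,0]]
[[2,19],[7,0],[10,4],[17,10],[36,13],[38,16],[41,4],[46,0]]
[[2,19],[7,0],[10,4],[17,20],[21,10],[36,13],[38,16],[41,4],[46,0]]
[[2,19],[7,0],[10,4],[17,20],[21,10],[36,13],[38,16],[41,8],[47,0]]
[[2,19],[7,0],[10,4],[17,20],[21,10],[36,13],[38,20],[42,8],[47,0]]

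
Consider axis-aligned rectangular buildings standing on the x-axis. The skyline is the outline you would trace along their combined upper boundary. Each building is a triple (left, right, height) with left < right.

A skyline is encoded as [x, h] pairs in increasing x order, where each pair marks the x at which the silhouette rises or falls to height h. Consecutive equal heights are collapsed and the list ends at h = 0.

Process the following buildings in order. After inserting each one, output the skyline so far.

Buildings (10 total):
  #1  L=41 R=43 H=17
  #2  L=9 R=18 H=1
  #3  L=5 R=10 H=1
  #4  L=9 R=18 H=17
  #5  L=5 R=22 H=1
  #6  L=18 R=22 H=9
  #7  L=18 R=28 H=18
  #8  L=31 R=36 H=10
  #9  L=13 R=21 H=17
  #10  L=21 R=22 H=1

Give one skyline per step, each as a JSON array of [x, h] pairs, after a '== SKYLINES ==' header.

== SKYLINES ==
[[41,17],[43,0]]
[[9,1],[18,0],[41,17],[43,0]]
[[5,1],[18,0],[41,17],[43,0]]
[[5,1],[9,17],[18,0],[41,17],[43,0]]
[[5,1],[9,17],[18,1],[22,0],[41,17],[43,0]]
[[5,1],[9,17],[18,9],[22,0],[41,17],[43,0]]
[[5,1],[9,17],[18,18],[28,0],[41,17],[43,0]]
[[5,1],[9,17],[18,18],[28,0],[31,10],[36,0],[41,17],[43,0]]
[[5,1],[9,17],[18,18],[28,0],[31,10],[36,0],[41,17],[43,0]]
[[5,1],[9,17],[18,18],[28,0],[31,10],[36,0],[41,17],[43,0]]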